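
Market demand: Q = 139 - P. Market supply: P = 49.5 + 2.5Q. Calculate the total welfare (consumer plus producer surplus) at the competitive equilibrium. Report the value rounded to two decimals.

Rewriting demand in inverse form: P = 139 - Q.
Setting demand equal to supply, 89.5 = 3.5Q, so Q* = 25.5714 and P* = 113.4286.
CS = (1/2)(25.5714)(25.5714) = 326.949 and PS = (1/2)(25.5714)(63.9286) = 817.3724, so total surplus = 1144.3214.

1144.32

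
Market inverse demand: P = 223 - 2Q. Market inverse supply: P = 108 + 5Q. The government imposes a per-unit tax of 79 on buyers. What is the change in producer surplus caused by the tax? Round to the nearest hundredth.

Without the tax, 223 - 2Q = 108 + 5Q so Q* = 16.4286 and P* = 190.1429.
A tax on buyers shifts demand down by 79: (223 - 79) - 2Q = 108 + 5Q, so Q_t = 5.1429. Buyers pay P_b = 212.7143; sellers receive P_s = P_b - 79 = 133.7143.
Producers lose the trapezoid between P_s and P* out to Q_t plus the triangle from Q_t to Q*: change in PS = 66.1224 - 674.7449 = -608.6224.

-608.62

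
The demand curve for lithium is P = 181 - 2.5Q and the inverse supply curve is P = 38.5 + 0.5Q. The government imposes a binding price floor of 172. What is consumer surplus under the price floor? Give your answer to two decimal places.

Without the control, 181 - 2.5Q = 38.5 + 0.5Q so Q* = 47.5 and P* = 62.25.
At P = 172, buyers demand (181 - 172)/2.5 = 3.6 while sellers would supply more, so the quantity traded is 3.6 at price 172.
CS is the triangle under demand above 172: (1/2)(3.6)(181 - 172) = 16.2.

16.20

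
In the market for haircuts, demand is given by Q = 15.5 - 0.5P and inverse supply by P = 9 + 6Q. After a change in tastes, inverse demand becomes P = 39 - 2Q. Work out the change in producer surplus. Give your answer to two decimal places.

Rewriting demand in inverse form: P = 31 - 2Q.
Initial equilibrium: Q_0 = 2.75, P_0 = 25.5; CS_0 = (1/2)(2.75)(5.5) = 7.5625, PS_0 = (1/2)(2.75)(16.5) = 22.6875.
New equilibrium: 39 - 2Q = 9 + 6Q gives Q_1 = 3.75, P_1 = 31.5; CS_1 = 14.0625, PS_1 = 42.1875.
Change in producer surplus = 42.1875 - 22.6875 = 19.5.

19.50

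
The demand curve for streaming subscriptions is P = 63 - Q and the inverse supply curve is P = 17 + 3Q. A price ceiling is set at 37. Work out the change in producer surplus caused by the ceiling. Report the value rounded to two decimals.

Free-market equilibrium: 63 - Q = 17 + 3Q gives Q* = 11.5, P* = 51.5.
At the ceiling price 37, quantity supplied is (37 - 17)/3 = 6.6667; supply is the short side, so Q = 6.6667 trades at P = 37.
PS goes from (1/2)(11.5)(34.5) = 198.375 to 66.6667 (computed as (37 - 17)(6.6667) - (1/2)(3)(6.6667)^2), a change of -131.7083.

-131.71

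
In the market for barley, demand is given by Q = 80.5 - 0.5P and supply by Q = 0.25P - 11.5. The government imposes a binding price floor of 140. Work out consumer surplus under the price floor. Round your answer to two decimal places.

110.25

Rewriting demand in inverse form: P = 161 - 2Q.
Rewriting supply in inverse form: P = 46 + 4Q.
Without the control, 161 - 2Q = 46 + 4Q so Q* = 19.1667 and P* = 122.6667.
At the floor price 140, quantity demanded is (161 - 140)/2 = 10.5; demand is the short side, so Q = 10.5 trades at P = 140.
CS is the triangle under demand above 140: (1/2)(10.5)(161 - 140) = 110.25.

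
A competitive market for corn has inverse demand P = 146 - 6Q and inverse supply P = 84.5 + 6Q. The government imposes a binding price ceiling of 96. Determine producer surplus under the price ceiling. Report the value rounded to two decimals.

Without the control, 146 - 6Q = 84.5 + 6Q so Q* = 5.125 and P* = 115.25.
At P = 96, sellers supply (96 - 84.5)/6 = 1.9167 while buyers want more, so the quantity traded is 1.9167 at price 96.
PS is the triangle above supply below 96: (1/2)(1.9167)(96 - 84.5) = 11.0208.

11.02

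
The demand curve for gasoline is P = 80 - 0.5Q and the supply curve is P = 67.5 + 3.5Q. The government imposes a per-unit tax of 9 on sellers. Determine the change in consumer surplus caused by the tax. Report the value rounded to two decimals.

Pre-tax equilibrium: 80 - 0.5Q = 67.5 + 3.5Q gives Q* = 3.125, P* = 78.4375.
A tax on sellers shifts supply up by 9: 80 - 0.5Q = 67.5 + 3.5Q + 9, so Q_t = 0.875. Buyers pay P_b = 79.5625; sellers receive P_s = P_b - 9 = 70.5625.
CS falls from (1/2)(3.125)(1.5625) = 2.4414 to (1/2)(0.875)(0.4375) = 0.1914, a change of -2.25.

-2.25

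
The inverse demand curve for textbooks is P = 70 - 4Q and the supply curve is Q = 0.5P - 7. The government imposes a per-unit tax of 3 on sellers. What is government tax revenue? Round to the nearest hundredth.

26.50

Rewriting supply in inverse form: P = 14 + 2Q.
Without the tax, 70 - 4Q = 14 + 2Q so Q* = 9.3333 and P* = 32.6667.
With the tax, sellers need 3 more per unit: 70 - 4Q = 14 + 2Q + 3, so Q_t = 8.8333. Buyers pay P_b = 34.6667; sellers receive P_s = P_b - 3 = 31.6667.
Revenue is the tax times quantity traded: 3 x 8.8333 = 26.5.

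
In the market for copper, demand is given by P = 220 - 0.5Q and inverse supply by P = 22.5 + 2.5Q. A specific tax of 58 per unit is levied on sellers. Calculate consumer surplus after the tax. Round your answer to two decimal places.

540.56

Pre-tax equilibrium: 220 - 0.5Q = 22.5 + 2.5Q gives Q* = 65.8333, P* = 187.0833.
With the tax, sellers need 58 more per unit: 220 - 0.5Q = 22.5 + 2.5Q + 58, so Q_t = 46.5. Buyers pay P_b = 196.75; sellers receive P_s = P_b - 58 = 138.75.
CS = (1/2)(Q_t)(220 - P_b) = (1/2)(46.5)(23.25) = 540.5625.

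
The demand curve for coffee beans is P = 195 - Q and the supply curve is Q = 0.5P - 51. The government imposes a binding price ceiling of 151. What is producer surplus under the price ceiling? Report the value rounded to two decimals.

600.25

Rewriting supply in inverse form: P = 102 + 2Q.
Free-market equilibrium: 195 - Q = 102 + 2Q gives Q* = 31, P* = 164.
At the ceiling price 151, quantity supplied is (151 - 102)/2 = 24.5; supply is the short side, so Q = 24.5 trades at P = 151.
PS is the triangle above supply below 151: (1/2)(24.5)(151 - 102) = 600.25.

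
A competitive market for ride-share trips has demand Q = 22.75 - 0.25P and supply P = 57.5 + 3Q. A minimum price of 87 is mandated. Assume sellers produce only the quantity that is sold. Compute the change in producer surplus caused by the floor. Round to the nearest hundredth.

-6.35

Rewriting demand in inverse form: P = 91 - 4Q.
Free-market equilibrium: 91 - 4Q = 57.5 + 3Q gives Q* = 4.7857, P* = 71.8571.
At P = 87, buyers demand (91 - 87)/4 = 1 while sellers would supply more, so the quantity traded is 1 at price 87.
PS goes from (1/2)(4.7857)(14.3571) = 34.3546 to 28 (computed as (87 - 57.5)(1) - (1/2)(3)(1)^2), a change of -6.3546.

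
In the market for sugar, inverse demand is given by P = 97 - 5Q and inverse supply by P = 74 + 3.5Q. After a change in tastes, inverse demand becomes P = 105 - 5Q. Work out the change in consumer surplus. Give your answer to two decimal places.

Initial equilibrium: Q_0 = 2.7059, P_0 = 83.4706; CS_0 = (1/2)(2.7059)(13.5294) = 18.3045, PS_0 = (1/2)(2.7059)(9.4706) = 12.8131.
New equilibrium: 105 - 5Q = 74 + 3.5Q gives Q_1 = 3.6471, P_1 = 86.7647; CS_1 = 33.2526, PS_1 = 23.2768.
Change in consumer surplus = 33.2526 - 18.3045 = 14.9481.

14.95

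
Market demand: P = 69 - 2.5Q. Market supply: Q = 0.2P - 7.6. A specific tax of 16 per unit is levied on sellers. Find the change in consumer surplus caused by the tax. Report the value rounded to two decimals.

Rewriting supply in inverse form: P = 38 + 5Q.
Without the tax, 69 - 2.5Q = 38 + 5Q so Q* = 4.1333 and P* = 58.6667.
A tax on sellers shifts supply up by 16: 69 - 2.5Q = 38 + 5Q + 16, so Q_t = 2. Buyers pay P_b = 64; sellers receive P_s = P_b - 16 = 48.
CS falls from (1/2)(4.1333)(10.3333) = 21.3556 to (1/2)(2)(5) = 5, a change of -16.3556.

-16.36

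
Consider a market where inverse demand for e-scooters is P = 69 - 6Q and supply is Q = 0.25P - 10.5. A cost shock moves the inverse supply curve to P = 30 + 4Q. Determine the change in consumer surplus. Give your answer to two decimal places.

23.76

Rewriting supply in inverse form: P = 42 + 4Q.
Initial equilibrium: Q_0 = 2.7, P_0 = 52.8; CS_0 = (1/2)(2.7)(16.2) = 21.87, PS_0 = (1/2)(2.7)(10.8) = 14.58.
New equilibrium: 69 - 6Q = 30 + 4Q gives Q_1 = 3.9, P_1 = 45.6; CS_1 = 45.63, PS_1 = 30.42.
Change in consumer surplus = 45.63 - 21.87 = 23.76.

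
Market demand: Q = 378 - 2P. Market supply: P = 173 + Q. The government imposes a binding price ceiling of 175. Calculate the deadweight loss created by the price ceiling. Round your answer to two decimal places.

Rewriting demand in inverse form: P = 189 - 0.5Q.
Free-market equilibrium: 189 - 0.5Q = 173 + Q gives Q* = 10.6667, P* = 183.6667.
At the ceiling price 175, quantity supplied is (175 - 173)/1 = 2; supply is the short side, so Q = 2 trades at P = 175.
The lost-trades triangle has base Q* - 2 = 8.6667 and height equal to the gap between the curves at Q = 2, which is 188 - 175 = 13. DWL = (1/2)(8.6667)(13) = 56.3333.

56.33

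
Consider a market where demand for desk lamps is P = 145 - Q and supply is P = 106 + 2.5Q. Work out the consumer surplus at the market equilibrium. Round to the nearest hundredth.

Equilibrium: 145 - Q = 106 + 2.5Q, so Q* = 11.1429 and P* = 133.8571.
The demand choke price is 145, so CS = (1/2)(Q*)(145 - P*) = (1/2)(11.1429)(11.1429) = 62.0816.

62.08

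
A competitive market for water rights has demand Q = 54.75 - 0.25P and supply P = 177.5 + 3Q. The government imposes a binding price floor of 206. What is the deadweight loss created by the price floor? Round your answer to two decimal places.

Rewriting demand in inverse form: P = 219 - 4Q.
Free-market equilibrium: 219 - 4Q = 177.5 + 3Q gives Q* = 5.9286, P* = 195.2857.
At P = 206, buyers demand (219 - 206)/4 = 3.25 while sellers would supply more, so the quantity traded is 3.25 at price 206.
At Q = 3.25 the demand price is 206 and the supply price is 187.25. Deadweight loss is the triangle between the curves from 3.25 to 5.9286: (1/2)(206 - 187.25)(5.9286 - 3.25) = 25.1116.

25.11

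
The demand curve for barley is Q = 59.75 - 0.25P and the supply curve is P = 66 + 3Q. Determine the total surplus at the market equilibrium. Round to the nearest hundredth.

Rewriting demand in inverse form: P = 239 - 4Q.
Equilibrium: 239 - 4Q = 66 + 3Q, so Q* = 24.7143 and P* = 140.1429.
CS = (1/2)(24.7143)(98.8571) = 1221.5918 and PS = (1/2)(24.7143)(74.1429) = 916.1939, so total surplus = 2137.7857.

2137.79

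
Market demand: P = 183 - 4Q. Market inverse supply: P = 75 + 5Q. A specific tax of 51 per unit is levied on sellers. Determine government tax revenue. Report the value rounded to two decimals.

Without the tax, 183 - 4Q = 75 + 5Q so Q* = 12 and P* = 135.
With the tax, sellers need 51 more per unit: 183 - 4Q = 75 + 5Q + 51, so Q_t = 6.3333. Buyers pay P_b = 157.6667; sellers receive P_s = P_b - 51 = 106.6667.
Tax revenue = t x Q_t = 51 x 6.3333 = 323.

323.00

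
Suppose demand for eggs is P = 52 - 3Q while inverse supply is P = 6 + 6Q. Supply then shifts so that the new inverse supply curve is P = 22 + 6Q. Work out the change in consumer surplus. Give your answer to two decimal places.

-22.52

Initial equilibrium: Q_0 = 5.1111, P_0 = 36.6667; CS_0 = (1/2)(5.1111)(15.3333) = 39.1852, PS_0 = (1/2)(5.1111)(30.6667) = 78.3704.
New equilibrium: 52 - 3Q = 22 + 6Q gives Q_1 = 3.3333, P_1 = 42; CS_1 = 16.6667, PS_1 = 33.3333.
Change in consumer surplus = 16.6667 - 39.1852 = -22.5185.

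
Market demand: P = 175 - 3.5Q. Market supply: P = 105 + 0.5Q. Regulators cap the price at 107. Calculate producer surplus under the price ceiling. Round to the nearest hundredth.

Free-market equilibrium: 175 - 3.5Q = 105 + 0.5Q gives Q* = 17.5, P* = 113.75.
At the ceiling price 107, quantity supplied is (107 - 105)/0.5 = 4; supply is the short side, so Q = 4 trades at P = 107.
PS is the triangle above supply below 107: (1/2)(4)(107 - 105) = 4.

4.00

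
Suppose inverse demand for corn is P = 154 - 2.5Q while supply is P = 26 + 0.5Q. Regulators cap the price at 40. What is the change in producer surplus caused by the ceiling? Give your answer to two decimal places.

-259.11

Without the control, 154 - 2.5Q = 26 + 0.5Q so Q* = 42.6667 and P* = 47.3333.
At P = 40, sellers supply (40 - 26)/0.5 = 28 while buyers want more, so the quantity traded is 28 at price 40.
PS goes from (1/2)(42.6667)(21.3333) = 455.1111 to 196 (computed as (40 - 26)(28) - (1/2)(0.5)(28)^2), a change of -259.1111.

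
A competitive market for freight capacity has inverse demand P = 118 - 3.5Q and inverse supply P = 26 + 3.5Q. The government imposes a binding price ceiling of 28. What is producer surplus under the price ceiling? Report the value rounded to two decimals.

0.57

Without the control, 118 - 3.5Q = 26 + 3.5Q so Q* = 13.1429 and P* = 72.
At the ceiling price 28, quantity supplied is (28 - 26)/3.5 = 0.5714; supply is the short side, so Q = 0.5714 trades at P = 28.
PS is the triangle above supply below 28: (1/2)(0.5714)(28 - 26) = 0.5714.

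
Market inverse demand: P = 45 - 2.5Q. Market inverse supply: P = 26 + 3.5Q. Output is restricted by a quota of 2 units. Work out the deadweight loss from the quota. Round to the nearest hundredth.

Without the quota, 45 - 2.5Q = 26 + 3.5Q gives Q* = 3.1667.
At Q = 2 the demand price is 45 - 2.5(2) = 40 and the supply price is 26 + 3.5(2) = 33.
Deadweight loss is the triangle between the curves from 2 to 3.1667: (1/2)(40 - 33)(3.1667 - 2) = 4.0833.

4.08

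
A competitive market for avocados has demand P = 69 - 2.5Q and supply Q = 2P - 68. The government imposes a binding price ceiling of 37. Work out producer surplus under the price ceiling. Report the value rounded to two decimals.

Rewriting supply in inverse form: P = 34 + 0.5Q.
Without the control, 69 - 2.5Q = 34 + 0.5Q so Q* = 11.6667 and P* = 39.8333.
At P = 37, sellers supply (37 - 34)/0.5 = 6 while buyers want more, so the quantity traded is 6 at price 37.
PS is the triangle above supply below 37: (1/2)(6)(37 - 34) = 9.

9.00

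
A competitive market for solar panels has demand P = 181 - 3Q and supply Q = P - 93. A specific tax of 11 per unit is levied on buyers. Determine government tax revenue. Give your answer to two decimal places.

211.75

Rewriting supply in inverse form: P = 93 + Q.
Without the tax, 181 - 3Q = 93 + Q so Q* = 22 and P* = 115.
With the tax, buyers' net willingness to pay falls by 11: (181 - 11) - 3Q = 93 + Q, so Q_t = 19.25. Buyers pay P_b = 123.25; sellers receive P_s = P_b - 11 = 112.25.
Tax revenue = t x Q_t = 11 x 19.25 = 211.75.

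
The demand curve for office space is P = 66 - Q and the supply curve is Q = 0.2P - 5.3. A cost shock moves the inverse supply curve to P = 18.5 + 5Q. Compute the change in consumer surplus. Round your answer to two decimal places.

Rewriting supply in inverse form: P = 26.5 + 5Q.
Initial equilibrium: Q_0 = 6.5833, P_0 = 59.4167; CS_0 = (1/2)(6.5833)(6.5833) = 21.6701, PS_0 = (1/2)(6.5833)(32.9167) = 108.3507.
New equilibrium: 66 - Q = 18.5 + 5Q gives Q_1 = 7.9167, P_1 = 58.0833; CS_1 = 31.3368, PS_1 = 156.684.
Change in consumer surplus = 31.3368 - 21.6701 = 9.6667.

9.67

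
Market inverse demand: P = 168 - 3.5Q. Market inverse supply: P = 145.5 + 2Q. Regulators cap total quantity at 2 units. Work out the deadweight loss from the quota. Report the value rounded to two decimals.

Without the quota, 168 - 3.5Q = 145.5 + 2Q gives Q* = 4.0909.
At Q = 2 the demand price is 168 - 3.5(2) = 161 and the supply price is 145.5 + 2(2) = 149.5.
Deadweight loss is the triangle between the curves from 2 to 4.0909: (1/2)(161 - 149.5)(4.0909 - 2) = 12.0227.

12.02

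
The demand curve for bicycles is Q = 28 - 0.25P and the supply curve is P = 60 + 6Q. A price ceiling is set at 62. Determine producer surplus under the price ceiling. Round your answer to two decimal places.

0.33

Rewriting demand in inverse form: P = 112 - 4Q.
Free-market equilibrium: 112 - 4Q = 60 + 6Q gives Q* = 5.2, P* = 91.2.
At the ceiling price 62, quantity supplied is (62 - 60)/6 = 0.3333; supply is the short side, so Q = 0.3333 trades at P = 62.
PS is the triangle above supply below 62: (1/2)(0.3333)(62 - 60) = 0.3333.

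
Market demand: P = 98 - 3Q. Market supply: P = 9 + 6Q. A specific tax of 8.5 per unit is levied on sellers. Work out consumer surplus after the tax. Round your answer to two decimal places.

120.00

Pre-tax equilibrium: 98 - 3Q = 9 + 6Q gives Q* = 9.8889, P* = 68.3333.
A tax on sellers shifts supply up by 8.5: 98 - 3Q = 9 + 6Q + 8.5, so Q_t = 8.9444. Buyers pay P_b = 71.1667; sellers receive P_s = P_b - 8.5 = 62.6667.
Consumer surplus is the triangle under demand above P_b: (1/2)(8.9444)(98 - 71.1667) = 120.0046.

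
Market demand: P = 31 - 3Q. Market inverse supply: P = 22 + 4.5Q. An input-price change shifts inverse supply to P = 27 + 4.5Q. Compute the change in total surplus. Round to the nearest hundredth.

-4.33

Initial equilibrium: Q_0 = 1.2, P_0 = 27.4; CS_0 = (1/2)(1.2)(3.6) = 2.16, PS_0 = (1/2)(1.2)(5.4) = 3.24.
New equilibrium: 31 - 3Q = 27 + 4.5Q gives Q_1 = 0.5333, P_1 = 29.4; CS_1 = 0.4267, PS_1 = 0.64.
Change in total surplus = (0.4267 + 0.64) - (2.16 + 3.24) = -4.3333.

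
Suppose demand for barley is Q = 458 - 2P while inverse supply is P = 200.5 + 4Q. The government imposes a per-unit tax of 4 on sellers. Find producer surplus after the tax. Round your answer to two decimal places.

59.28

Rewriting demand in inverse form: P = 229 - 0.5Q.
Without the tax, 229 - 0.5Q = 200.5 + 4Q so Q* = 6.3333 and P* = 225.8333.
A tax on sellers shifts supply up by 4: 229 - 0.5Q = 200.5 + 4Q + 4, so Q_t = 5.4444. Buyers pay P_b = 226.2778; sellers receive P_s = P_b - 4 = 222.2778.
PS = (1/2)(Q_t)(P_s - 200.5) = (1/2)(5.4444)(21.7778) = 59.284.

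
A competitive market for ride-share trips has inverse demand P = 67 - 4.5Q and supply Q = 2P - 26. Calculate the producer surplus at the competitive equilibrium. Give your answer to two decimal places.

29.16

Rewriting supply in inverse form: P = 13 + 0.5Q.
Setting demand equal to supply, 54 = 5Q, so Q* = 10.8 and P* = 18.4.
Producer surplus is the triangle above supply below P*: (1/2)(10.8)(18.4 - 13) = (1/2)(10.8)(5.4) = 29.16.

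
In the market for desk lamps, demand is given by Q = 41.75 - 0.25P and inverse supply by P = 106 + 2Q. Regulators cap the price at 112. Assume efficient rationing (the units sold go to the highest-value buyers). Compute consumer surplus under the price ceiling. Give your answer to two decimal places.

Rewriting demand in inverse form: P = 167 - 4Q.
Free-market equilibrium: 167 - 4Q = 106 + 2Q gives Q* = 10.1667, P* = 126.3333.
At the ceiling price 112, quantity supplied is (112 - 106)/2 = 3; supply is the short side, so Q = 3 trades at P = 112.
The demand price at Q = 3 is 155. CS is the trapezoid between demand and 112 over [0, 3]: (1/2)[(167 - 112) + (155 - 112)](3) = 147.

147.00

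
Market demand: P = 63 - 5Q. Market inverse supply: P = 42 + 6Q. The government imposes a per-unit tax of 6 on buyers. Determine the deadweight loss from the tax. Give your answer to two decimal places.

Pre-tax equilibrium: 63 - 5Q = 42 + 6Q gives Q* = 1.9091, P* = 53.4545.
With the tax, buyers' net willingness to pay falls by 6: (63 - 6) - 5Q = 42 + 6Q, so Q_t = 1.3636. Buyers pay P_b = 56.1818; sellers receive P_s = P_b - 6 = 50.1818.
Deadweight loss is the triangle between the curves from Q_t to Q*: (1/2)(1.9091 - 1.3636)(6) = 1.6364.

1.64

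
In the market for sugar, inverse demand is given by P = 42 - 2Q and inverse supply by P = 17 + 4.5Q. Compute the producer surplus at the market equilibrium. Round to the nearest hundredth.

33.28

Equilibrium: 42 - 2Q = 17 + 4.5Q, so Q* = 3.8462 and P* = 34.3077.
Producer surplus is the triangle above supply below P*: (1/2)(3.8462)(34.3077 - 17) = (1/2)(3.8462)(17.3077) = 33.284.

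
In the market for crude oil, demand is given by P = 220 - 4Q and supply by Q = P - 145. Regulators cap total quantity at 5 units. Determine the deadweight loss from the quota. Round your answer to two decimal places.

250.00

Rewriting supply in inverse form: P = 145 + Q.
Unrestricted equilibrium: Q* = (220 - 145)/(4 + 1) = 15.
At Q = 5 the demand price is 220 - 4(5) = 200 and the supply price is 145 + (5) = 150.
Deadweight loss is the triangle between the curves from 5 to 15: (1/2)(200 - 150)(15 - 5) = 250.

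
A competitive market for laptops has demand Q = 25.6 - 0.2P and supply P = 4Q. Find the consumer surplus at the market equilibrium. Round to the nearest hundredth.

505.68

Rewriting demand in inverse form: P = 128 - 5Q.
Equilibrium: 128 - 5Q = 4Q, so Q* = 14.2222 and P* = 56.8889.
CS is the area between the demand curve and P* from 0 to Q*: (1/2)(14.2222)(71.1111) = 505.679.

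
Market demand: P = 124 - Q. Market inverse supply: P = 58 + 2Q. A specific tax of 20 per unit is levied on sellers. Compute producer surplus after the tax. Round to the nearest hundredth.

Without the tax, 124 - Q = 58 + 2Q so Q* = 22 and P* = 102.
A tax on sellers shifts supply up by 20: 124 - Q = 58 + 2Q + 20, so Q_t = 15.3333. Buyers pay P_b = 108.6667; sellers receive P_s = P_b - 20 = 88.6667.
PS = (1/2)(Q_t)(P_s - 58) = (1/2)(15.3333)(30.6667) = 235.1111.

235.11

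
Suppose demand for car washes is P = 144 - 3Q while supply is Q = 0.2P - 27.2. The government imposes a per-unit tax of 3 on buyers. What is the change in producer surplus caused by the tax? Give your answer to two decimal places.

Rewriting supply in inverse form: P = 136 + 5Q.
Pre-tax equilibrium: 144 - 3Q = 136 + 5Q gives Q* = 1, P* = 141.
A tax on buyers shifts demand down by 3: (144 - 3) - 3Q = 136 + 5Q, so Q_t = 0.625. Buyers pay P_b = 142.125; sellers receive P_s = P_b - 3 = 139.125.
Producers lose the trapezoid between P_s and P* out to Q_t plus the triangle from Q_t to Q*: change in PS = 0.9766 - 2.5 = -1.5234.

-1.52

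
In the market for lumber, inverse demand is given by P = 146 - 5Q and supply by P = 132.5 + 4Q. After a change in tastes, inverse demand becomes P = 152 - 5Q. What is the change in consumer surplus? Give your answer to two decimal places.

6.11

Initial equilibrium: Q_0 = 1.5, P_0 = 138.5; CS_0 = (1/2)(1.5)(7.5) = 5.625, PS_0 = (1/2)(1.5)(6) = 4.5.
New equilibrium: 152 - 5Q = 132.5 + 4Q gives Q_1 = 2.1667, P_1 = 141.1667; CS_1 = 11.7361, PS_1 = 9.3889.
Change in consumer surplus = 11.7361 - 5.625 = 6.1111.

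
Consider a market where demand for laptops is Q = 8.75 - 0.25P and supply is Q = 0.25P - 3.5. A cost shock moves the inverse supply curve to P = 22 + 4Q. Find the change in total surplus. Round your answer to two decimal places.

Rewriting demand in inverse form: P = 35 - 4Q.
Rewriting supply in inverse form: P = 14 + 4Q.
Initial equilibrium: Q_0 = 2.625, P_0 = 24.5; CS_0 = (1/2)(2.625)(10.5) = 13.7812, PS_0 = (1/2)(2.625)(10.5) = 13.7812.
New equilibrium: 35 - 4Q = 22 + 4Q gives Q_1 = 1.625, P_1 = 28.5; CS_1 = 5.2812, PS_1 = 5.2812.
Change in total surplus = (5.2812 + 5.2812) - (13.7812 + 13.7812) = -17.

-17.00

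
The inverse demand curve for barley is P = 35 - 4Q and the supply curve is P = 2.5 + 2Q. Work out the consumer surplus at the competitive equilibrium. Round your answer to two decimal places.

58.68

Setting demand equal to supply, 32.5 = 6Q, so Q* = 5.4167 and P* = 13.3333.
The demand choke price is 35, so CS = (1/2)(Q*)(35 - P*) = (1/2)(5.4167)(21.6667) = 58.6806.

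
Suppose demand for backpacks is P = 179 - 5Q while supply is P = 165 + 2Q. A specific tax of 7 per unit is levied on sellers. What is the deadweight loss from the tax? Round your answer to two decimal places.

3.50

Without the tax, 179 - 5Q = 165 + 2Q so Q* = 2 and P* = 169.
With the tax, sellers need 7 more per unit: 179 - 5Q = 165 + 2Q + 7, so Q_t = 1. Buyers pay P_b = 174; sellers receive P_s = P_b - 7 = 167.
Deadweight loss is the triangle between the curves from Q_t to Q*: (1/2)(2 - 1)(7) = 3.5.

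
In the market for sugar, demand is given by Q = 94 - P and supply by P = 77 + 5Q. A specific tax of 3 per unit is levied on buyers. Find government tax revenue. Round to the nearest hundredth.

7.00

Rewriting demand in inverse form: P = 94 - Q.
Without the tax, 94 - Q = 77 + 5Q so Q* = 2.8333 and P* = 91.1667.
A tax on buyers shifts demand down by 3: (94 - 3) - Q = 77 + 5Q, so Q_t = 2.3333. Buyers pay P_b = 91.6667; sellers receive P_s = P_b - 3 = 88.6667.
Revenue is the tax times quantity traded: 3 x 2.3333 = 7.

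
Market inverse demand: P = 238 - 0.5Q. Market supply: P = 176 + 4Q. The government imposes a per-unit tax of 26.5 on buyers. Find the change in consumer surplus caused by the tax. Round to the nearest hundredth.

-31.90

Without the tax, 238 - 0.5Q = 176 + 4Q so Q* = 13.7778 and P* = 231.1111.
With the tax, buyers' net willingness to pay falls by 26.5: (238 - 26.5) - 0.5Q = 176 + 4Q, so Q_t = 7.8889. Buyers pay P_b = 234.0556; sellers receive P_s = P_b - 26.5 = 207.5556.
Consumers lose the trapezoid between P* and P_b out to Q_t plus the triangle from Q_t to Q*: change in CS = 15.5586 - 47.4568 = -31.8981.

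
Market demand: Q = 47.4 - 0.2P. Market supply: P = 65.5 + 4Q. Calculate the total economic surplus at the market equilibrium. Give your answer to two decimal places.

Rewriting demand in inverse form: P = 237 - 5Q.
Set 237 - 5Q = 65.5 + 4Q, which gives 171.5 = 9Q, so Q* = 19.0556 and P* = 237 - 5(19.0556) = 141.7222.
Total surplus is the full triangle between the curves from 0 to Q*: (1/2)(19.0556)(237 - 65.5) = 1634.0139.

1634.01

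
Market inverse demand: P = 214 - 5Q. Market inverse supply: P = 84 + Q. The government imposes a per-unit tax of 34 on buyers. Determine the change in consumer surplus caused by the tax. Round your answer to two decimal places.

Pre-tax equilibrium: 214 - 5Q = 84 + Q gives Q* = 21.6667, P* = 105.6667.
With the tax, buyers' net willingness to pay falls by 34: (214 - 34) - 5Q = 84 + Q, so Q_t = 16. Buyers pay P_b = 134; sellers receive P_s = P_b - 34 = 100.
Consumers lose the trapezoid between P* and P_b out to Q_t plus the triangle from Q_t to Q*: change in CS = 640 - 1173.6111 = -533.6111.

-533.61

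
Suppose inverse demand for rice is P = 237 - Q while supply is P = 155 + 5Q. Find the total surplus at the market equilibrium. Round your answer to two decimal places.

560.33

Set 237 - Q = 155 + 5Q, which gives 82 = 6Q, so Q* = 13.6667 and P* = 237 - (13.6667) = 223.3333.
CS = (1/2)(13.6667)(13.6667) = 93.3889 and PS = (1/2)(13.6667)(68.3333) = 466.9444, so total surplus = 560.3333.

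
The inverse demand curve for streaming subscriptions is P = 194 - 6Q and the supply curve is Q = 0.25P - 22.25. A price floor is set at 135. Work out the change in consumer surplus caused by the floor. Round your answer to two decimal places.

-40.67

Rewriting supply in inverse form: P = 89 + 4Q.
Without the control, 194 - 6Q = 89 + 4Q so Q* = 10.5 and P* = 131.
At the floor price 135, quantity demanded is (194 - 135)/6 = 9.8333; demand is the short side, so Q = 9.8333 trades at P = 135.
CS goes from (1/2)(10.5)(63) = 330.75 to 290.0833 (computed as (194 - 135)(9.8333) - (1/2)(6)(9.8333)^2), a change of -40.6667.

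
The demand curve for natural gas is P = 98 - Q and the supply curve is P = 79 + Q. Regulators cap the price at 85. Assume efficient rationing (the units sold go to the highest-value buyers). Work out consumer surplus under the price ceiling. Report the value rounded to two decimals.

Free-market equilibrium: 98 - Q = 79 + Q gives Q* = 9.5, P* = 88.5.
At P = 85, sellers supply (85 - 79)/1 = 6 while buyers want more, so the quantity traded is 6 at price 85.
The demand price at Q = 6 is 92. CS is the trapezoid between demand and 85 over [0, 6]: (1/2)[(98 - 85) + (92 - 85)](6) = 60.

60.00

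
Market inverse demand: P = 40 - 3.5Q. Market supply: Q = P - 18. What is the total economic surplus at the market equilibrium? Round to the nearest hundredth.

Rewriting supply in inverse form: P = 18 + Q.
Setting demand equal to supply, 22 = 4.5Q, so Q* = 4.8889 and P* = 22.8889.
CS = (1/2)(4.8889)(17.1111) = 41.8272 and PS = (1/2)(4.8889)(4.8889) = 11.9506, so total surplus = 53.7778.

53.78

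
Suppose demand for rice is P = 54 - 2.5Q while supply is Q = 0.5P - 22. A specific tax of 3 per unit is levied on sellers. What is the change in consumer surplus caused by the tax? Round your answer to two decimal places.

Rewriting supply in inverse form: P = 44 + 2Q.
Pre-tax equilibrium: 54 - 2.5Q = 44 + 2Q gives Q* = 2.2222, P* = 48.4444.
With the tax, sellers need 3 more per unit: 54 - 2.5Q = 44 + 2Q + 3, so Q_t = 1.5556. Buyers pay P_b = 50.1111; sellers receive P_s = P_b - 3 = 47.1111.
CS falls from (1/2)(2.2222)(5.5556) = 6.1728 to (1/2)(1.5556)(3.8889) = 3.0247, a change of -3.1481.

-3.15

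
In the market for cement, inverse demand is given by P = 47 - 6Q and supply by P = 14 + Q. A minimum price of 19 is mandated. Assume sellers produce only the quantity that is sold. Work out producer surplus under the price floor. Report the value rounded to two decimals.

12.44

Without the control, 47 - 6Q = 14 + Q so Q* = 4.7143 and P* = 18.7143.
At the floor price 19, quantity demanded is (47 - 19)/6 = 4.6667; demand is the short side, so Q = 4.6667 trades at P = 19.
The supply price at Q = 4.6667 is 18.6667. PS is the trapezoid between 19 and supply over [0, 4.6667]: (1/2)[(19 - 14) + (19 - 18.6667)](4.6667) = 12.4444.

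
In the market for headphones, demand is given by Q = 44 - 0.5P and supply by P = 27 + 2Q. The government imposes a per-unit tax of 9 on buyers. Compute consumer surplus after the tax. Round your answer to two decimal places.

169.00

Rewriting demand in inverse form: P = 88 - 2Q.
Pre-tax equilibrium: 88 - 2Q = 27 + 2Q gives Q* = 15.25, P* = 57.5.
With the tax, buyers' net willingness to pay falls by 9: (88 - 9) - 2Q = 27 + 2Q, so Q_t = 13. Buyers pay P_b = 62; sellers receive P_s = P_b - 9 = 53.
CS = (1/2)(Q_t)(88 - P_b) = (1/2)(13)(26) = 169.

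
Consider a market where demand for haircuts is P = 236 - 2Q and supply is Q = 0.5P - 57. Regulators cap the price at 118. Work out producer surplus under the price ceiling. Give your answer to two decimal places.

4.00

Rewriting supply in inverse form: P = 114 + 2Q.
Free-market equilibrium: 236 - 2Q = 114 + 2Q gives Q* = 30.5, P* = 175.
At P = 118, sellers supply (118 - 114)/2 = 2 while buyers want more, so the quantity traded is 2 at price 118.
PS is the triangle above supply below 118: (1/2)(2)(118 - 114) = 4.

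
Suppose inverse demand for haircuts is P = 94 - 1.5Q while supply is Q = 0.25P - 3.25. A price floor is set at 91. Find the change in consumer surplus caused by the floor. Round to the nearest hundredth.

Rewriting supply in inverse form: P = 13 + 4Q.
Free-market equilibrium: 94 - 1.5Q = 13 + 4Q gives Q* = 14.7273, P* = 71.9091.
At P = 91, buyers demand (94 - 91)/1.5 = 2 while sellers would supply more, so the quantity traded is 2 at price 91.
CS goes from (1/2)(14.7273)(22.0909) = 162.6694 to 3 (computed as (94 - 91)(2) - (1/2)(1.5)(2)^2), a change of -159.6694.

-159.67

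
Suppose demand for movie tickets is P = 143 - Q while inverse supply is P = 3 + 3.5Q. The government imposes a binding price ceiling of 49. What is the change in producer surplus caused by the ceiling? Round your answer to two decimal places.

Without the control, 143 - Q = 3 + 3.5Q so Q* = 31.1111 and P* = 111.8889.
At the ceiling price 49, quantity supplied is (49 - 3)/3.5 = 13.1429; supply is the short side, so Q = 13.1429 trades at P = 49.
PS goes from (1/2)(31.1111)(108.8889) = 1693.8272 to 302.2857 (computed as (49 - 3)(13.1429) - (1/2)(3.5)(13.1429)^2), a change of -1391.5414.

-1391.54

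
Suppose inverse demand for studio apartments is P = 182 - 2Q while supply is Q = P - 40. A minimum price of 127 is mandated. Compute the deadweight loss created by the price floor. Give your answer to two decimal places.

Rewriting supply in inverse form: P = 40 + Q.
Free-market equilibrium: 182 - 2Q = 40 + Q gives Q* = 47.3333, P* = 87.3333.
At P = 127, buyers demand (182 - 127)/2 = 27.5 while sellers would supply more, so the quantity traded is 27.5 at price 127.
The lost-trades triangle has base Q* - 27.5 = 19.8333 and height equal to the gap between the curves at Q = 27.5, which is 127 - 67.5 = 59.5. DWL = (1/2)(19.8333)(59.5) = 590.0417.

590.04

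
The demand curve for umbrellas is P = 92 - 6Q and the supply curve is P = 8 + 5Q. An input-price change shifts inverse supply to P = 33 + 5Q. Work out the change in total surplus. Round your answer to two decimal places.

Initial equilibrium: Q_0 = 7.6364, P_0 = 46.1818; CS_0 = (1/2)(7.6364)(45.8182) = 174.9421, PS_0 = (1/2)(7.6364)(38.1818) = 145.7851.
New equilibrium: 92 - 6Q = 33 + 5Q gives Q_1 = 5.3636, P_1 = 59.8182; CS_1 = 86.3058, PS_1 = 71.9215.
Change in total surplus = (86.3058 + 71.9215) - (174.9421 + 145.7851) = -162.5.

-162.50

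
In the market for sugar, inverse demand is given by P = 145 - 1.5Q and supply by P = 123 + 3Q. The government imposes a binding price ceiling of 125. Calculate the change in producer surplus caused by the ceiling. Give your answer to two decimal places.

Free-market equilibrium: 145 - 1.5Q = 123 + 3Q gives Q* = 4.8889, P* = 137.6667.
At P = 125, sellers supply (125 - 123)/3 = 0.6667 while buyers want more, so the quantity traded is 0.6667 at price 125.
PS goes from (1/2)(4.8889)(14.6667) = 35.8519 to 0.6667 (computed as (125 - 123)(0.6667) - (1/2)(3)(0.6667)^2), a change of -35.1852.

-35.19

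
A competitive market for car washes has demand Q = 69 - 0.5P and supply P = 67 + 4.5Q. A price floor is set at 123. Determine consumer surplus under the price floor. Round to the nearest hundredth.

56.25

Rewriting demand in inverse form: P = 138 - 2Q.
Free-market equilibrium: 138 - 2Q = 67 + 4.5Q gives Q* = 10.9231, P* = 116.1538.
At the floor price 123, quantity demanded is (138 - 123)/2 = 7.5; demand is the short side, so Q = 7.5 trades at P = 123.
CS is the triangle under demand above 123: (1/2)(7.5)(138 - 123) = 56.25.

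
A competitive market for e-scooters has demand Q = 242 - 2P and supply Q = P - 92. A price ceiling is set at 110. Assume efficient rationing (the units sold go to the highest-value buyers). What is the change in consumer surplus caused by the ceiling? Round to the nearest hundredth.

23.56

Rewriting demand in inverse form: P = 121 - 0.5Q.
Rewriting supply in inverse form: P = 92 + Q.
Without the control, 121 - 0.5Q = 92 + Q so Q* = 19.3333 and P* = 111.3333.
At P = 110, sellers supply (110 - 92)/1 = 18 while buyers want more, so the quantity traded is 18 at price 110.
CS goes from (1/2)(19.3333)(9.6667) = 93.4444 to 117 (computed as (121 - 110)(18) - (1/2)(0.5)(18)^2), a change of 23.5556.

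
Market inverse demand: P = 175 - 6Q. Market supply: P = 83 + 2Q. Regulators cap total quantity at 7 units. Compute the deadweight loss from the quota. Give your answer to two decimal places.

81.00

Unrestricted equilibrium: Q* = (175 - 83)/(6 + 2) = 11.5.
At Q = 7 the demand price is 175 - 6(7) = 133 and the supply price is 83 + 2(7) = 97.
DWL = (1/2)(gap between curves at 7) x (Q* - 7) = (1/2)(36)(4.5) = 81.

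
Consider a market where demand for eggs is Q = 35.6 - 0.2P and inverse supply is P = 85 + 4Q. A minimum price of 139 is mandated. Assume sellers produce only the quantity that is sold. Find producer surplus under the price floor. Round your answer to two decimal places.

299.52

Rewriting demand in inverse form: P = 178 - 5Q.
Without the control, 178 - 5Q = 85 + 4Q so Q* = 10.3333 and P* = 126.3333.
At the floor price 139, quantity demanded is (178 - 139)/5 = 7.8; demand is the short side, so Q = 7.8 trades at P = 139.
The supply price at Q = 7.8 is 116.2. PS is the trapezoid between 139 and supply over [0, 7.8]: (1/2)[(139 - 85) + (139 - 116.2)](7.8) = 299.52.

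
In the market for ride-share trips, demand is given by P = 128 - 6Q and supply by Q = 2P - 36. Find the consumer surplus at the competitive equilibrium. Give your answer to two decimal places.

859.17

Rewriting supply in inverse form: P = 18 + 0.5Q.
Set 128 - 6Q = 18 + 0.5Q, which gives 110 = 6.5Q, so Q* = 16.9231 and P* = 128 - 6(16.9231) = 26.4615.
Consumer surplus is the triangle under demand above P*: (1/2)(16.9231)(128 - 26.4615) = (1/2)(16.9231)(101.5385) = 859.1716.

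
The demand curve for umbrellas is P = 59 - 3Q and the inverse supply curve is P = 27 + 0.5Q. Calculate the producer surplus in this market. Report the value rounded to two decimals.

20.90

Set 59 - 3Q = 27 + 0.5Q, which gives 32 = 3.5Q, so Q* = 9.1429 and P* = 59 - 3(9.1429) = 31.5714.
PS is the area between P* and the supply curve from 0 to Q*: (1/2)(9.1429)(4.5714) = 20.898.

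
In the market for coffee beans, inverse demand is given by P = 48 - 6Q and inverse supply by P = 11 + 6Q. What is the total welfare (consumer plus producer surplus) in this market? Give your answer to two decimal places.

57.04

Setting demand equal to supply, 37 = 12Q, so Q* = 3.0833 and P* = 29.5.
CS = (1/2)(3.0833)(18.5) = 28.5208 and PS = (1/2)(3.0833)(18.5) = 28.5208, so total surplus = 57.0417.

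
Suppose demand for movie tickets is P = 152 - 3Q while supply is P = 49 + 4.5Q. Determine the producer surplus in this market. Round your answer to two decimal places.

424.36

Equilibrium: 152 - 3Q = 49 + 4.5Q, so Q* = 13.7333 and P* = 110.8.
PS is the area between P* and the supply curve from 0 to Q*: (1/2)(13.7333)(61.8) = 424.36.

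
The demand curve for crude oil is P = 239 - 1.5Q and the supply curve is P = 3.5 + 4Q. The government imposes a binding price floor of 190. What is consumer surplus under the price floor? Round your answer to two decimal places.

800.33

Free-market equilibrium: 239 - 1.5Q = 3.5 + 4Q gives Q* = 42.8182, P* = 174.7727.
At P = 190, buyers demand (239 - 190)/1.5 = 32.6667 while sellers would supply more, so the quantity traded is 32.6667 at price 190.
CS is the triangle under demand above 190: (1/2)(32.6667)(239 - 190) = 800.3333.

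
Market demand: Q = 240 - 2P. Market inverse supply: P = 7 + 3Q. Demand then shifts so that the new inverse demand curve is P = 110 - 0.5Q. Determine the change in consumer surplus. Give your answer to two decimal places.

Rewriting demand in inverse form: P = 120 - 0.5Q.
Initial equilibrium: Q_0 = 32.2857, P_0 = 103.8571; CS_0 = (1/2)(32.2857)(16.1429) = 260.5918, PS_0 = (1/2)(32.2857)(96.8571) = 1563.551.
New equilibrium: 110 - 0.5Q = 7 + 3Q gives Q_1 = 29.4286, P_1 = 95.2857; CS_1 = 216.5102, PS_1 = 1299.0612.
Change in consumer surplus = 216.5102 - 260.5918 = -44.0816.

-44.08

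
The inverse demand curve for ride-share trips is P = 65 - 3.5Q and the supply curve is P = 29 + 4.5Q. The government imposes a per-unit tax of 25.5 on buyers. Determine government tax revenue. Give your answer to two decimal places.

33.47

Without the tax, 65 - 3.5Q = 29 + 4.5Q so Q* = 4.5 and P* = 49.25.
With the tax, buyers' net willingness to pay falls by 25.5: (65 - 25.5) - 3.5Q = 29 + 4.5Q, so Q_t = 1.3125. Buyers pay P_b = 60.4062; sellers receive P_s = P_b - 25.5 = 34.9062.
Revenue is the tax times quantity traded: 25.5 x 1.3125 = 33.4688.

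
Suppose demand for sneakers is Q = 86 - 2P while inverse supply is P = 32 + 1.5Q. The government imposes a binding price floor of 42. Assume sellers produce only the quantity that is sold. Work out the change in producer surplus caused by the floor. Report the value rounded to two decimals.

Rewriting demand in inverse form: P = 43 - 0.5Q.
Free-market equilibrium: 43 - 0.5Q = 32 + 1.5Q gives Q* = 5.5, P* = 40.25.
At the floor price 42, quantity demanded is (43 - 42)/0.5 = 2; demand is the short side, so Q = 2 trades at P = 42.
PS goes from (1/2)(5.5)(8.25) = 22.6875 to 17 (computed as (42 - 32)(2) - (1/2)(1.5)(2)^2), a change of -5.6875.

-5.69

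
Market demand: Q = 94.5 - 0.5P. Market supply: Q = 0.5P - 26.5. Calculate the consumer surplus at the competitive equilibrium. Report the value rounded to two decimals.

Rewriting demand in inverse form: P = 189 - 2Q.
Rewriting supply in inverse form: P = 53 + 2Q.
Equilibrium: 189 - 2Q = 53 + 2Q, so Q* = 34 and P* = 121.
Consumer surplus is the triangle under demand above P*: (1/2)(34)(189 - 121) = (1/2)(34)(68) = 1156.

1156.00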